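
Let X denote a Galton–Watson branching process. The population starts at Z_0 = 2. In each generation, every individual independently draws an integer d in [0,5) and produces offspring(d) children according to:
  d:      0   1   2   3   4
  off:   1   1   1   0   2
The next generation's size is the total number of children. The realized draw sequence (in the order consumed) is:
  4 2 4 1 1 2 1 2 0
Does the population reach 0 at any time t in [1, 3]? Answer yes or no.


no

gen 0: Z_0=2, draws=[4, 2], offspring=[2, 1], Z_1=3
gen 1: Z_1=3, draws=[4, 1, 1], offspring=[2, 1, 1], Z_2=4
gen 2: Z_2=4, draws=[2, 1, 2, 0], offspring=[1, 1, 1, 1], Z_3=4


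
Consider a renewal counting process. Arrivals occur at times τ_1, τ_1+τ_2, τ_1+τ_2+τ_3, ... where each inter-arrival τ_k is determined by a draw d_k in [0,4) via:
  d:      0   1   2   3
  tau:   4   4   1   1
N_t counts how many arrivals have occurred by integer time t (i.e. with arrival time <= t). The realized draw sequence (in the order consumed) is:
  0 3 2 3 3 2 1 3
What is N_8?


draw d_1=0: τ_1=4, arrival time A_1=4
draw d_2=3: τ_2=1, arrival time A_2=5
draw d_3=2: τ_3=1, arrival time A_3=6
draw d_4=3: τ_4=1, arrival time A_4=7
draw d_5=3: τ_5=1, arrival time A_5=8
draw d_6=2: τ_6=1, arrival time A_6=9
draw d_7=1: τ_7=4, arrival time A_7=13
draw d_8=3: τ_8=1, arrival time A_8=14
N_t over t=0..8: 0:0 1:0 2:0 3:0 4:1 5:2 6:3 7:4 8:5

5


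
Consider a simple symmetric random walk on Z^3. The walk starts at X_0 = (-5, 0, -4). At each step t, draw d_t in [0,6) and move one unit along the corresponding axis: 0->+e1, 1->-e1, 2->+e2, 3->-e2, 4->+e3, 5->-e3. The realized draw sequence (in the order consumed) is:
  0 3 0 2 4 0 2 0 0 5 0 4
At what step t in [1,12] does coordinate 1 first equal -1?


t=0: X=(-5, 0, -4), d=0 → +e1, X_1=(-4, 0, -4)
t=1: X=(-4, 0, -4), d=3 → -e2, X_2=(-4, -1, -4)
t=2: X=(-4, -1, -4), d=0 → +e1, X_3=(-3, -1, -4)
t=3: X=(-3, -1, -4), d=2 → +e2, X_4=(-3, 0, -4)
t=4: X=(-3, 0, -4), d=4 → +e3, X_5=(-3, 0, -3)
t=5: X=(-3, 0, -3), d=0 → +e1, X_6=(-2, 0, -3)
t=6: X=(-2, 0, -3), d=2 → +e2, X_7=(-2, 1, -3)
t=7: X=(-2, 1, -3), d=0 → +e1, X_8=(-1, 1, -3)
t=8: X=(-1, 1, -3), d=0 → +e1, X_9=(0, 1, -3)
t=9: X=(0, 1, -3), d=5 → -e3, X_10=(0, 1, -4)
t=10: X=(0, 1, -4), d=0 → +e1, X_11=(1, 1, -4)
t=11: X=(1, 1, -4), d=4 → +e3, X_12=(1, 1, -3)

8


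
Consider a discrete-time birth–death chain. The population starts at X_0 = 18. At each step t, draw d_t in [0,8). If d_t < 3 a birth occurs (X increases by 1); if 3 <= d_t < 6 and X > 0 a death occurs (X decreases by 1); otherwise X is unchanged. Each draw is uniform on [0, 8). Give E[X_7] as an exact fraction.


X can drop by at most 1 per step and X_0 = 18 > T = 7, so X_t >= 18 − t >= 11 > 0 for every t <= 7: the floor at 0 (the 'and X > 0' condition) never binds. Hence X_7 = X_0 + Σ_{t<7} Y_t with i.i.d. increments Y_t = y(d_t) ∈ {+1, −1, 0}.
Outcome values over d=0..7: [1, 1, 1, -1, -1, -1, 0, 0]
Σy = 0, Σy² = 6, M = 8
μ = 0/8 = 0,  σ² = 6/8 − (0)² = 3/4
E[X_7] = 18 + 7·(0) = 18

18


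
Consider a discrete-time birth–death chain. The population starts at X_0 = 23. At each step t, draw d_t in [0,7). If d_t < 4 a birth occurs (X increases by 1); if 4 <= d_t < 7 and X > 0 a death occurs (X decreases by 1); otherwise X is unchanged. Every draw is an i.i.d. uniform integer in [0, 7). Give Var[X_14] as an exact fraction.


X can drop by at most 1 per step and X_0 = 23 > T = 14, so X_t >= 23 − t >= 9 > 0 for every t <= 14: the floor at 0 (the 'and X > 0' condition) never binds. Hence X_14 = X_0 + Σ_{t<14} Y_t with i.i.d. increments Y_t = y(d_t) ∈ {+1, −1, 0}.
Outcome values over d=0..6: [1, 1, 1, 1, -1, -1, -1]
Σy = 1, Σy² = 7, M = 7
μ = 1/7 = 1/7,  σ² = 7/7 − (1/7)² = 48/49
Independent increments: Var[X_14] = 14·σ² = 14·(48/49) = 96/7

96/7


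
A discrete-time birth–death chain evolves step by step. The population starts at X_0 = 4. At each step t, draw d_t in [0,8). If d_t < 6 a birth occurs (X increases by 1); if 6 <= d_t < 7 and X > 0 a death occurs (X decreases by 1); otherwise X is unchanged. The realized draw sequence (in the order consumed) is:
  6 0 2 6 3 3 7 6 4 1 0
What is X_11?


t=0: X=4, d=6 → death, X_1=3
t=1: X=3, d=0 → birth, X_2=4
t=2: X=4, d=2 → birth, X_3=5
t=3: X=5, d=6 → death, X_4=4
t=4: X=4, d=3 → birth, X_5=5
t=5: X=5, d=3 → birth, X_6=6
t=6: X=6, d=7 → hold, X_7=6
t=7: X=6, d=6 → death, X_8=5
t=8: X=5, d=4 → birth, X_9=6
t=9: X=6, d=1 → birth, X_10=7
t=10: X=7, d=0 → birth, X_11=8

8


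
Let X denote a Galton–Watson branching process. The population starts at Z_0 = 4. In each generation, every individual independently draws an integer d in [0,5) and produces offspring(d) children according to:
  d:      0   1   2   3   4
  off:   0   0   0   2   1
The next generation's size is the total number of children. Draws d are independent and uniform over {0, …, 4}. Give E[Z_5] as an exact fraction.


972/3125

Outcome values over d=0..4: [0, 0, 0, 2, 1]
Σy = 3, Σy² = 5, M = 5
μ = 3/5 = 3/5,  σ² = 5/5 − (3/5)² = 16/25
E[Z_0] = 4
E[Z_1] = 3/5·E[Z_0] = 12/5
E[Z_2] = 3/5·E[Z_1] = 36/25
E[Z_3] = 3/5·E[Z_2] = 108/125
E[Z_4] = 3/5·E[Z_3] = 324/625
E[Z_5] = 3/5·E[Z_4] = 972/3125


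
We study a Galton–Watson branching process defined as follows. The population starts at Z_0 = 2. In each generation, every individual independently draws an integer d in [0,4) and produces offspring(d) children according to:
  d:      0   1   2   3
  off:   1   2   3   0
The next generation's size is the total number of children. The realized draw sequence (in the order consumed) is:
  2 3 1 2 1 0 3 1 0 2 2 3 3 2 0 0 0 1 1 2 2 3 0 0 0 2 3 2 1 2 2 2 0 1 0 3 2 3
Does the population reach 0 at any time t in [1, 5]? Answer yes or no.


gen 0: Z_0=2, draws=[2, 3], offspring=[3, 0], Z_1=3
gen 1: Z_1=3, draws=[1, 2, 1], offspring=[2, 3, 2], Z_2=7
gen 2: Z_2=7, draws=[0, 3, 1, 0, 2, 2, 3], offspring=[1, 0, 2, 1, 3, 3, 0], Z_3=10
gen 3: Z_3=10, draws=[3, 2, 0, 0, 0, 1, 1, 2, 2, 3], offspring=[0, 3, 1, 1, 1, 2, 2, 3, 3, 0], Z_4=16
gen 4: Z_4=16, draws=[0, 0, 0, 2, 3, 2, 1, 2, 2, 2, 0, 1, 0, 3, 2, 3], offspring=[1, 1, 1, 3, 0, 3, 2, 3, 3, 3, 1, 2, 1, 0, 3, 0], Z_5=27

no


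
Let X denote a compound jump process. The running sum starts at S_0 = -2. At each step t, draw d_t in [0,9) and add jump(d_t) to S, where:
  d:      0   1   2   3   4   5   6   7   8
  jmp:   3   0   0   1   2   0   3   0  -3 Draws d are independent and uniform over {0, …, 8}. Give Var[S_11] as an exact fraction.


308/9

Outcome values over d=0..8: [3, 0, 0, 1, 2, 0, 3, 0, -3]
Σy = 6, Σy² = 32, M = 9
μ = 6/9 = 2/3,  σ² = 32/9 − (2/3)² = 28/9
Independent increments: Var[S_11] = 11·σ² = 11·(28/9) = 308/9


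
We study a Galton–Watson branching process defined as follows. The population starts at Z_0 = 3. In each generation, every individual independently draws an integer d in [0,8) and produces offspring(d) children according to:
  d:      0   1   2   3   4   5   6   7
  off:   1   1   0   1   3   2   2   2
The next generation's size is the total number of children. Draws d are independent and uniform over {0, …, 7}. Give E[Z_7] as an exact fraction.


Outcome values over d=0..7: [1, 1, 0, 1, 3, 2, 2, 2]
Σy = 12, Σy² = 24, M = 8
μ = 12/8 = 3/2,  σ² = 24/8 − (3/2)² = 3/4
E[Z_0] = 3
E[Z_1] = 3/2·E[Z_0] = 9/2
E[Z_2] = 3/2·E[Z_1] = 27/4
E[Z_3] = 3/2·E[Z_2] = 81/8
E[Z_4] = 3/2·E[Z_3] = 243/16
E[Z_5] = 3/2·E[Z_4] = 729/32
E[Z_6] = 3/2·E[Z_5] = 2187/64
E[Z_7] = 3/2·E[Z_6] = 6561/128

6561/128


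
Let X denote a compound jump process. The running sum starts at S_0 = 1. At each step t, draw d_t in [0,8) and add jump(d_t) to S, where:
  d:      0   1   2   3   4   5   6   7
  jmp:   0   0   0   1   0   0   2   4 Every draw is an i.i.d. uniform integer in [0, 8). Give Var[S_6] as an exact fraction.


357/32

Outcome values over d=0..7: [0, 0, 0, 1, 0, 0, 2, 4]
Σy = 7, Σy² = 21, M = 8
μ = 7/8 = 7/8,  σ² = 21/8 − (7/8)² = 119/64
Independent increments: Var[S_6] = 6·σ² = 6·(119/64) = 357/32


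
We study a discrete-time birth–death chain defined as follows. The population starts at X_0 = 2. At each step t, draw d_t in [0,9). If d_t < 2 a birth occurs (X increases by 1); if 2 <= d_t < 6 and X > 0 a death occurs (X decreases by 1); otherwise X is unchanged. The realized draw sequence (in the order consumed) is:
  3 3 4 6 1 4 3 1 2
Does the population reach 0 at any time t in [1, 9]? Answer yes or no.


t=0: X=2, d=3 → death, X_1=1
t=1: X=1, d=3 → death, X_2=0
t=2: X=0, d=4 → hold, X_3=0
t=3: X=0, d=6 → hold, X_4=0
t=4: X=0, d=1 → birth, X_5=1
t=5: X=1, d=4 → death, X_6=0
t=6: X=0, d=3 → hold, X_7=0
t=7: X=0, d=1 → birth, X_8=1
t=8: X=1, d=2 → death, X_9=0

yes


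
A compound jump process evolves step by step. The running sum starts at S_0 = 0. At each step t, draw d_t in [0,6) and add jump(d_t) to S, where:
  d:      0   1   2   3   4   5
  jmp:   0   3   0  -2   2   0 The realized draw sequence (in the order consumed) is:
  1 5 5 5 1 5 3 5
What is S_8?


t=0: S=0, d=1, jump=3, S_1=3
t=1: S=3, d=5, jump=0, S_2=3
t=2: S=3, d=5, jump=0, S_3=3
t=3: S=3, d=5, jump=0, S_4=3
t=4: S=3, d=1, jump=3, S_5=6
t=5: S=6, d=5, jump=0, S_6=6
t=6: S=6, d=3, jump=-2, S_7=4
t=7: S=4, d=5, jump=0, S_8=4

4


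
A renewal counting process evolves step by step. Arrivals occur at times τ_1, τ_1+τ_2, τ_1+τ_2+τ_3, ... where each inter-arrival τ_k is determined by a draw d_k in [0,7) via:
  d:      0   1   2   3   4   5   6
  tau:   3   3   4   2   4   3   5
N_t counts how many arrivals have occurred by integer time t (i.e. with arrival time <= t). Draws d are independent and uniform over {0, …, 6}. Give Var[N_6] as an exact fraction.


29168/117649

Inter-arrival values over d=0..6: [3, 3, 4, 2, 4, 3, 5]
Each d has probability 1/7, so the pmf of τ is: f(2) = 1/7, f(3) = 3/7, f(4) = 2/7, f(5) = 1/7
Let p_n(j) = P(N_n = j), with p_0 = [1]. Condition on τ_1: p_n(0) = P(τ > n), and for j >= 1, p_n(j) = Σ_{k<=n} f(k)·p_{n−k}(j−1)
p_1 = [1]  (j = 0)
p_2 = [6/7, 1/7]  (j = 0..1)
p_3 = [3/7, 4/7]  (j = 0..1)
p_4 = [1/7, 41/49, 1/49]  (j = 0..2)
p_5 = [0, 6/7, 1/7]  (j = 0..2)
p_6 = [0, 29/49, 139/343, 1/343]  (j = 0..3)
E[N_6] = Σ j·p_6(j) = 484/343;  E[N_6²] = Σ j²·p_6(j) = 768/343
Var[N_6] = 768/343 − (484/343)² = 29168/117649


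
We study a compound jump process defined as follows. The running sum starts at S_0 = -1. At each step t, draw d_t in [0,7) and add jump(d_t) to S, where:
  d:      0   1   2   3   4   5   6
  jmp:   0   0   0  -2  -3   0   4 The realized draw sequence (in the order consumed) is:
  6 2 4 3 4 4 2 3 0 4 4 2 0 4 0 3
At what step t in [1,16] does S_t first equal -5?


t=0: S=-1, d=6, jump=4, S_1=3
t=1: S=3, d=2, jump=0, S_2=3
t=2: S=3, d=4, jump=-3, S_3=0
t=3: S=0, d=3, jump=-2, S_4=-2
t=4: S=-2, d=4, jump=-3, S_5=-5
t=5: S=-5, d=4, jump=-3, S_6=-8
t=6: S=-8, d=2, jump=0, S_7=-8
t=7: S=-8, d=3, jump=-2, S_8=-10
t=8: S=-10, d=0, jump=0, S_9=-10
t=9: S=-10, d=4, jump=-3, S_10=-13
t=10: S=-13, d=4, jump=-3, S_11=-16
t=11: S=-16, d=2, jump=0, S_12=-16
t=12: S=-16, d=0, jump=0, S_13=-16
t=13: S=-16, d=4, jump=-3, S_14=-19
t=14: S=-19, d=0, jump=0, S_15=-19
t=15: S=-19, d=3, jump=-2, S_16=-21

5


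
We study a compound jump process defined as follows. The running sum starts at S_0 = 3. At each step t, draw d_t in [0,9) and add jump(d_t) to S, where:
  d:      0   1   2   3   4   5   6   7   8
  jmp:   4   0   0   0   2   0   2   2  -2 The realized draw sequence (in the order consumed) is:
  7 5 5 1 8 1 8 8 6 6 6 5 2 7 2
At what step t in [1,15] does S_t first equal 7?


14

t=0: S=3, d=7, jump=2, S_1=5
t=1: S=5, d=5, jump=0, S_2=5
t=2: S=5, d=5, jump=0, S_3=5
t=3: S=5, d=1, jump=0, S_4=5
t=4: S=5, d=8, jump=-2, S_5=3
t=5: S=3, d=1, jump=0, S_6=3
t=6: S=3, d=8, jump=-2, S_7=1
t=7: S=1, d=8, jump=-2, S_8=-1
t=8: S=-1, d=6, jump=2, S_9=1
t=9: S=1, d=6, jump=2, S_10=3
t=10: S=3, d=6, jump=2, S_11=5
t=11: S=5, d=5, jump=0, S_12=5
t=12: S=5, d=2, jump=0, S_13=5
t=13: S=5, d=7, jump=2, S_14=7
t=14: S=7, d=2, jump=0, S_15=7


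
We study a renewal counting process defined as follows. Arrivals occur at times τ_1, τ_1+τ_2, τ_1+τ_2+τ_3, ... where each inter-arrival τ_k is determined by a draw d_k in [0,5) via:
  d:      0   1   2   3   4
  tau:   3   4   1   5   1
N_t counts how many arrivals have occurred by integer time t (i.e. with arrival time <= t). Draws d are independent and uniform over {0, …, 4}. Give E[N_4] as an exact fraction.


756/625

Inter-arrival values over d=0..4: [3, 4, 1, 5, 1]
Each d has probability 1/5, so the pmf of τ is: f(1) = 2/5, f(3) = 1/5, f(4) = 1/5, f(5) = 1/5
Renewal equation for m(n) = E[N_n]: condition on τ_1 = k (if k <= n, one arrival plus a fresh copy on the remaining n−k steps): m(n) = F(n) + Σ_{k<=n} f(k)·m(n−k), where F(n) = P(τ <= n) and m(0) = 0
m(1) = F(1) = 2/5
m(2) = F(2) + f(1)·m(1) = 2/5 + 2/5·2/5 = 14/25
m(3) = F(3) + f(1)·m(2) = 3/5 + 2/5·14/25 = 103/125
m(4) = F(4) + f(1)·m(3) + f(3)·m(1) = 4/5 + 2/5·103/125 + 1/5·2/5 = 756/625
E[N_4] = m(4) = 756/625


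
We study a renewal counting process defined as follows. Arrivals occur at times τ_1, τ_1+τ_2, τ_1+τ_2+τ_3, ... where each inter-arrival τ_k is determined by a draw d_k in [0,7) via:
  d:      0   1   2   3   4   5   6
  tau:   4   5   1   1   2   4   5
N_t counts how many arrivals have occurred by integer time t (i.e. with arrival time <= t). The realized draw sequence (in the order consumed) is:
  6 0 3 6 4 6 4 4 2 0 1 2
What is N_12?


draw d_1=6: τ_1=5, arrival time A_1=5
draw d_2=0: τ_2=4, arrival time A_2=9
draw d_3=3: τ_3=1, arrival time A_3=10
draw d_4=6: τ_4=5, arrival time A_4=15
draw d_5=4: τ_5=2, arrival time A_5=17
draw d_6=6: τ_6=5, arrival time A_6=22
draw d_7=4: τ_7=2, arrival time A_7=24
draw d_8=4: τ_8=2, arrival time A_8=26
draw d_9=2: τ_9=1, arrival time A_9=27
draw d_10=0: τ_10=4, arrival time A_10=31
draw d_11=1: τ_11=5, arrival time A_11=36
draw d_12=2: τ_12=1, arrival time A_12=37
N_t over t=0..12: 0:0 1:0 2:0 3:0 4:0 5:1 6:1 7:1 8:1 9:2 10:3 11:3 12:3

3


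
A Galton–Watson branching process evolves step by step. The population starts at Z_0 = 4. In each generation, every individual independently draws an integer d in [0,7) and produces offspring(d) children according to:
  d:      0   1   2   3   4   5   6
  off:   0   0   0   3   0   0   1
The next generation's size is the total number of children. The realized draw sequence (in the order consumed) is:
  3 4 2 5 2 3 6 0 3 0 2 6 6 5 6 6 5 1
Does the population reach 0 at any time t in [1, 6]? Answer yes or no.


gen 0: Z_0=4, draws=[3, 4, 2, 5], offspring=[3, 0, 0, 0], Z_1=3
gen 1: Z_1=3, draws=[2, 3, 6], offspring=[0, 3, 1], Z_2=4
gen 2: Z_2=4, draws=[0, 3, 0, 2], offspring=[0, 3, 0, 0], Z_3=3
gen 3: Z_3=3, draws=[6, 6, 5], offspring=[1, 1, 0], Z_4=2
gen 4: Z_4=2, draws=[6, 6], offspring=[1, 1], Z_5=2
gen 5: Z_5=2, draws=[5, 1], offspring=[0, 0], Z_6=0

yes


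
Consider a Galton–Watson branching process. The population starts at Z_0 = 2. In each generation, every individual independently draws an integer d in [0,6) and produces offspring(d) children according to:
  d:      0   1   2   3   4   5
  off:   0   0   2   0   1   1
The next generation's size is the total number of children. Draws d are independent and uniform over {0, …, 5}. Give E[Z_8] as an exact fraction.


Outcome values over d=0..5: [0, 0, 2, 0, 1, 1]
Σy = 4, Σy² = 6, M = 6
μ = 4/6 = 2/3,  σ² = 6/6 − (2/3)² = 5/9
E[Z_0] = 2
E[Z_1] = 2/3·E[Z_0] = 4/3
E[Z_2] = 2/3·E[Z_1] = 8/9
E[Z_3] = 2/3·E[Z_2] = 16/27
E[Z_4] = 2/3·E[Z_3] = 32/81
E[Z_5] = 2/3·E[Z_4] = 64/243
E[Z_6] = 2/3·E[Z_5] = 128/729
E[Z_7] = 2/3·E[Z_6] = 256/2187
E[Z_8] = 2/3·E[Z_7] = 512/6561

512/6561


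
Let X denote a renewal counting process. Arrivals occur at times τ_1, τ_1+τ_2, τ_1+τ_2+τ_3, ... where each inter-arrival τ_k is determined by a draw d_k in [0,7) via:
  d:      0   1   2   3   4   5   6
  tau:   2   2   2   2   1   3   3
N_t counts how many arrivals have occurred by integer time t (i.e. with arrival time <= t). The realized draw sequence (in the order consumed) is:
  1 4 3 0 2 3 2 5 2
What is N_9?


5

draw d_1=1: τ_1=2, arrival time A_1=2
draw d_2=4: τ_2=1, arrival time A_2=3
draw d_3=3: τ_3=2, arrival time A_3=5
draw d_4=0: τ_4=2, arrival time A_4=7
draw d_5=2: τ_5=2, arrival time A_5=9
draw d_6=3: τ_6=2, arrival time A_6=11
draw d_7=2: τ_7=2, arrival time A_7=13
draw d_8=5: τ_8=3, arrival time A_8=16
draw d_9=2: τ_9=2, arrival time A_9=18
N_t over t=0..9: 0:0 1:0 2:1 3:2 4:2 5:3 6:3 7:4 8:4 9:5


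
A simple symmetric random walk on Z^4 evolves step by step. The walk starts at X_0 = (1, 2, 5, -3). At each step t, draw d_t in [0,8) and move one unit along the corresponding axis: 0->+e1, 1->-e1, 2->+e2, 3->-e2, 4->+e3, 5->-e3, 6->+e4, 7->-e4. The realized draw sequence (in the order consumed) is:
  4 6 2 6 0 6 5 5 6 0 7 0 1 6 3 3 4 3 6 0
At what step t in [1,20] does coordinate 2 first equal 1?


16

t=0: X=(1, 2, 5, -3), d=4 → +e3, X_1=(1, 2, 6, -3)
t=1: X=(1, 2, 6, -3), d=6 → +e4, X_2=(1, 2, 6, -2)
t=2: X=(1, 2, 6, -2), d=2 → +e2, X_3=(1, 3, 6, -2)
t=3: X=(1, 3, 6, -2), d=6 → +e4, X_4=(1, 3, 6, -1)
t=4: X=(1, 3, 6, -1), d=0 → +e1, X_5=(2, 3, 6, -1)
t=5: X=(2, 3, 6, -1), d=6 → +e4, X_6=(2, 3, 6, 0)
t=6: X=(2, 3, 6, 0), d=5 → -e3, X_7=(2, 3, 5, 0)
t=7: X=(2, 3, 5, 0), d=5 → -e3, X_8=(2, 3, 4, 0)
t=8: X=(2, 3, 4, 0), d=6 → +e4, X_9=(2, 3, 4, 1)
t=9: X=(2, 3, 4, 1), d=0 → +e1, X_10=(3, 3, 4, 1)
t=10: X=(3, 3, 4, 1), d=7 → -e4, X_11=(3, 3, 4, 0)
t=11: X=(3, 3, 4, 0), d=0 → +e1, X_12=(4, 3, 4, 0)
t=12: X=(4, 3, 4, 0), d=1 → -e1, X_13=(3, 3, 4, 0)
t=13: X=(3, 3, 4, 0), d=6 → +e4, X_14=(3, 3, 4, 1)
t=14: X=(3, 3, 4, 1), d=3 → -e2, X_15=(3, 2, 4, 1)
t=15: X=(3, 2, 4, 1), d=3 → -e2, X_16=(3, 1, 4, 1)
t=16: X=(3, 1, 4, 1), d=4 → +e3, X_17=(3, 1, 5, 1)
t=17: X=(3, 1, 5, 1), d=3 → -e2, X_18=(3, 0, 5, 1)
t=18: X=(3, 0, 5, 1), d=6 → +e4, X_19=(3, 0, 5, 2)
t=19: X=(3, 0, 5, 2), d=0 → +e1, X_20=(4, 0, 5, 2)


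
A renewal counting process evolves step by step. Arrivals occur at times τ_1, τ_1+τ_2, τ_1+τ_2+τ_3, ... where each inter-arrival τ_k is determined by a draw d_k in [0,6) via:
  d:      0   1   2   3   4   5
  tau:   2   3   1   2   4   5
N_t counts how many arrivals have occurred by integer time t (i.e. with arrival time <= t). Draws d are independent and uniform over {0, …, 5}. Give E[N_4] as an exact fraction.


Inter-arrival values over d=0..5: [2, 3, 1, 2, 4, 5]
Each d has probability 1/6, so the pmf of τ is: f(1) = 1/6, f(2) = 1/3, f(3) = 1/6, f(4) = 1/6, f(5) = 1/6
Renewal equation for m(n) = E[N_n]: condition on τ_1 = k (if k <= n, one arrival plus a fresh copy on the remaining n−k steps): m(n) = F(n) + Σ_{k<=n} f(k)·m(n−k), where F(n) = P(τ <= n) and m(0) = 0
m(1) = F(1) = 1/6
m(2) = F(2) + f(1)·m(1) = 1/2 + 1/6·1/6 = 19/36
m(3) = F(3) + f(1)·m(2) + f(2)·m(1) = 2/3 + 1/6·19/36 + 1/3·1/6 = 175/216
m(4) = F(4) + f(1)·m(3) + f(2)·m(2) + f(3)·m(1) = 5/6 + 1/6·175/216 + 1/3·19/36 + 1/6·1/6 = 1519/1296
E[N_4] = m(4) = 1519/1296

1519/1296


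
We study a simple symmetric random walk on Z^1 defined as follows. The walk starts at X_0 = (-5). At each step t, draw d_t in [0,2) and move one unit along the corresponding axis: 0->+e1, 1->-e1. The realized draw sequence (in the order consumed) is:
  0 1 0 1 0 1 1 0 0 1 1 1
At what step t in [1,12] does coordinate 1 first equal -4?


t=0: X=(-5), d=0 → +e1, X_1=(-4)
t=1: X=(-4), d=1 → -e1, X_2=(-5)
t=2: X=(-5), d=0 → +e1, X_3=(-4)
t=3: X=(-4), d=1 → -e1, X_4=(-5)
t=4: X=(-5), d=0 → +e1, X_5=(-4)
t=5: X=(-4), d=1 → -e1, X_6=(-5)
t=6: X=(-5), d=1 → -e1, X_7=(-6)
t=7: X=(-6), d=0 → +e1, X_8=(-5)
t=8: X=(-5), d=0 → +e1, X_9=(-4)
t=9: X=(-4), d=1 → -e1, X_10=(-5)
t=10: X=(-5), d=1 → -e1, X_11=(-6)
t=11: X=(-6), d=1 → -e1, X_12=(-7)

1


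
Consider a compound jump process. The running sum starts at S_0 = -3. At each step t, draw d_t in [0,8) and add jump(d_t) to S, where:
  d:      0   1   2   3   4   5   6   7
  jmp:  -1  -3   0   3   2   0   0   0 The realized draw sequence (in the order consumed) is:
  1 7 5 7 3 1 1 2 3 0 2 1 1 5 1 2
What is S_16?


t=0: S=-3, d=1, jump=-3, S_1=-6
t=1: S=-6, d=7, jump=0, S_2=-6
t=2: S=-6, d=5, jump=0, S_3=-6
t=3: S=-6, d=7, jump=0, S_4=-6
t=4: S=-6, d=3, jump=3, S_5=-3
t=5: S=-3, d=1, jump=-3, S_6=-6
t=6: S=-6, d=1, jump=-3, S_7=-9
t=7: S=-9, d=2, jump=0, S_8=-9
t=8: S=-9, d=3, jump=3, S_9=-6
t=9: S=-6, d=0, jump=-1, S_10=-7
t=10: S=-7, d=2, jump=0, S_11=-7
t=11: S=-7, d=1, jump=-3, S_12=-10
t=12: S=-10, d=1, jump=-3, S_13=-13
t=13: S=-13, d=5, jump=0, S_14=-13
t=14: S=-13, d=1, jump=-3, S_15=-16
t=15: S=-16, d=2, jump=0, S_16=-16

-16


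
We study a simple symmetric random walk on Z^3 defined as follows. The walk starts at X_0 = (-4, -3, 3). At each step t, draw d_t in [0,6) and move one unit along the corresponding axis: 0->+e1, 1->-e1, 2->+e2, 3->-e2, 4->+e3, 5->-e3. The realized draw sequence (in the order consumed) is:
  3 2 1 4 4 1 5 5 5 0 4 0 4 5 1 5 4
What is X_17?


(-5, -3, 3)

t=0: X=(-4, -3, 3), d=3 → -e2, X_1=(-4, -4, 3)
t=1: X=(-4, -4, 3), d=2 → +e2, X_2=(-4, -3, 3)
t=2: X=(-4, -3, 3), d=1 → -e1, X_3=(-5, -3, 3)
t=3: X=(-5, -3, 3), d=4 → +e3, X_4=(-5, -3, 4)
t=4: X=(-5, -3, 4), d=4 → +e3, X_5=(-5, -3, 5)
t=5: X=(-5, -3, 5), d=1 → -e1, X_6=(-6, -3, 5)
t=6: X=(-6, -3, 5), d=5 → -e3, X_7=(-6, -3, 4)
t=7: X=(-6, -3, 4), d=5 → -e3, X_8=(-6, -3, 3)
t=8: X=(-6, -3, 3), d=5 → -e3, X_9=(-6, -3, 2)
t=9: X=(-6, -3, 2), d=0 → +e1, X_10=(-5, -3, 2)
t=10: X=(-5, -3, 2), d=4 → +e3, X_11=(-5, -3, 3)
t=11: X=(-5, -3, 3), d=0 → +e1, X_12=(-4, -3, 3)
t=12: X=(-4, -3, 3), d=4 → +e3, X_13=(-4, -3, 4)
t=13: X=(-4, -3, 4), d=5 → -e3, X_14=(-4, -3, 3)
t=14: X=(-4, -3, 3), d=1 → -e1, X_15=(-5, -3, 3)
t=15: X=(-5, -3, 3), d=5 → -e3, X_16=(-5, -3, 2)
t=16: X=(-5, -3, 2), d=4 → +e3, X_17=(-5, -3, 3)


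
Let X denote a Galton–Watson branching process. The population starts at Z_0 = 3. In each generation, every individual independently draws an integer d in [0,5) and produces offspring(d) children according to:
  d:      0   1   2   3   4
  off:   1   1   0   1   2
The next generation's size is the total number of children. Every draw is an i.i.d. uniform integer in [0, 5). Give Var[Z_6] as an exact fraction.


36/5

Outcome values over d=0..4: [1, 1, 0, 1, 2]
Σy = 5, Σy² = 7, M = 5
μ = 5/5 = 1,  σ² = 7/5 − (1)² = 2/5
V_0 = 0, E_0 = 3
V_1 = 2/5·E_0 + (1)²·V_0 = 6/5;  E_1 = 3
V_2 = 2/5·E_1 + (1)²·V_1 = 12/5;  E_2 = 3
V_3 = 2/5·E_2 + (1)²·V_2 = 18/5;  E_3 = 3
V_4 = 2/5·E_3 + (1)²·V_3 = 24/5;  E_4 = 3
V_5 = 2/5·E_4 + (1)²·V_4 = 6;  E_5 = 3
V_6 = 2/5·E_5 + (1)²·V_5 = 36/5;  E_6 = 3


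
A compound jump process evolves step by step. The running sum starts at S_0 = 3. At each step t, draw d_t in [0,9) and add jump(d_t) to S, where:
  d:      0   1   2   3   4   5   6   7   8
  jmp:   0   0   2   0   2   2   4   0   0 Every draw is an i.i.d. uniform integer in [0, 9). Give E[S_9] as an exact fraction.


Outcome values over d=0..8: [0, 0, 2, 0, 2, 2, 4, 0, 0]
Σy = 10, Σy² = 28, M = 9
μ = 10/9 = 10/9,  σ² = 28/9 − (10/9)² = 152/81
E[S_9] = 3 + 9·(10/9) = 13

13


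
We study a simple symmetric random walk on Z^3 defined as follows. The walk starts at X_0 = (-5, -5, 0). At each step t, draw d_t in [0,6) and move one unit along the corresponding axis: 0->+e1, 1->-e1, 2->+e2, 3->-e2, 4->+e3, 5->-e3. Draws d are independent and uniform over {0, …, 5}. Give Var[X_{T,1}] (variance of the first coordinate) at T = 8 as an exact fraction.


8/3

Outcome values over d=0..5: [1, -1, 0, 0, 0, 0]
Σy = 0, Σy² = 2, M = 6
μ = 0/6 = 0,  σ² = 2/6 − (0)² = 1/3
Independent increments: Var[X_8] = 8·σ² = 8·(1/3) = 8/3


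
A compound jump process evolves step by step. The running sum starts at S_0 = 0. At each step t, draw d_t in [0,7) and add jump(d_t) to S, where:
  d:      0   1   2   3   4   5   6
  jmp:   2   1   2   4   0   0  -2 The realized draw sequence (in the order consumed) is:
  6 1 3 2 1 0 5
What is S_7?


8

t=0: S=0, d=6, jump=-2, S_1=-2
t=1: S=-2, d=1, jump=1, S_2=-1
t=2: S=-1, d=3, jump=4, S_3=3
t=3: S=3, d=2, jump=2, S_4=5
t=4: S=5, d=1, jump=1, S_5=6
t=5: S=6, d=0, jump=2, S_6=8
t=6: S=8, d=5, jump=0, S_7=8


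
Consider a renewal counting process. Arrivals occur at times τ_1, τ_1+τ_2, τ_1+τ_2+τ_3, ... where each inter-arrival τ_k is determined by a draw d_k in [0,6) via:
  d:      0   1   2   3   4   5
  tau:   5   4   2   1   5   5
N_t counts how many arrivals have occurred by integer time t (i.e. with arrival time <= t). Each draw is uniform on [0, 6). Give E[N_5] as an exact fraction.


Inter-arrival values over d=0..5: [5, 4, 2, 1, 5, 5]
Each d has probability 1/6, so the pmf of τ is: f(1) = 1/6, f(2) = 1/6, f(4) = 1/6, f(5) = 1/2
Renewal equation for m(n) = E[N_n]: condition on τ_1 = k (if k <= n, one arrival plus a fresh copy on the remaining n−k steps): m(n) = F(n) + Σ_{k<=n} f(k)·m(n−k), where F(n) = P(τ <= n) and m(0) = 0
m(1) = F(1) = 1/6
m(2) = F(2) + f(1)·m(1) = 1/3 + 1/6·1/6 = 13/36
m(3) = F(3) + f(1)·m(2) + f(2)·m(1) = 1/3 + 1/6·13/36 + 1/6·1/6 = 91/216
m(4) = F(4) + f(1)·m(3) + f(2)·m(2) = 1/2 + 1/6·91/216 + 1/6·13/36 = 817/1296
m(5) = F(5) + f(1)·m(4) + f(2)·m(3) + f(4)·m(1) = 1 + 1/6·817/1296 + 1/6·91/216 + 1/6·1/6 = 9355/7776
E[N_5] = m(5) = 9355/7776

9355/7776


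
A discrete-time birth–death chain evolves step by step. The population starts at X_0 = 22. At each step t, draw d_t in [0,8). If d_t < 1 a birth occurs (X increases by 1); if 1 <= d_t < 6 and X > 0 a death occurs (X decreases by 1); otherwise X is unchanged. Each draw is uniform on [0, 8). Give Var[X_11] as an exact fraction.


X can drop by at most 1 per step and X_0 = 22 > T = 11, so X_t >= 22 − t >= 11 > 0 for every t <= 11: the floor at 0 (the 'and X > 0' condition) never binds. Hence X_11 = X_0 + Σ_{t<11} Y_t with i.i.d. increments Y_t = y(d_t) ∈ {+1, −1, 0}.
Outcome values over d=0..7: [1, -1, -1, -1, -1, -1, 0, 0]
Σy = -4, Σy² = 6, M = 8
μ = -4/8 = -1/2,  σ² = 6/8 − (-1/2)² = 1/2
Independent increments: Var[X_11] = 11·σ² = 11·(1/2) = 11/2

11/2


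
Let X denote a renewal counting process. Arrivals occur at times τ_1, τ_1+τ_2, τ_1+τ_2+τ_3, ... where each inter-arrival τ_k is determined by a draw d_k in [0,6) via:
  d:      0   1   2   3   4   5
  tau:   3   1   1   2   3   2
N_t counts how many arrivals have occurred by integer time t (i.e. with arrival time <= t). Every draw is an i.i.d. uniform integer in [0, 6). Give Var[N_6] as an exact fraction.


324800/531441

Inter-arrival values over d=0..5: [3, 1, 1, 2, 3, 2]
Each d has probability 1/6, so the pmf of τ is: f(1) = 1/3, f(2) = 1/3, f(3) = 1/3
Let p_n(j) = P(N_n = j), with p_0 = [1]. Condition on τ_1: p_n(0) = P(τ > n), and for j >= 1, p_n(j) = Σ_{k<=n} f(k)·p_{n−k}(j−1)
p_1 = [2/3, 1/3]  (j = 0..1)
p_2 = [1/3, 5/9, 1/9]  (j = 0..2)
p_3 = [0, 2/3, 8/27, 1/27]  (j = 0..3)
p_4 = [0, 1/3, 14/27, 11/81, 1/81]  (j = 0..4)
p_5 = [0, 1/9, 14/27, 25/81, 14/243, 1/243]  (j = 0..5)
p_6 = [0, 0, 10/27, 4/9, 13/81, 17/729, 1/729]  (j = 0..6)
E[N_6] = Σ j·p_6(j) = 2071/729;  E[N_6²] = Σ j²·p_6(j) = 6329/729
Var[N_6] = 6329/729 − (2071/729)² = 324800/531441


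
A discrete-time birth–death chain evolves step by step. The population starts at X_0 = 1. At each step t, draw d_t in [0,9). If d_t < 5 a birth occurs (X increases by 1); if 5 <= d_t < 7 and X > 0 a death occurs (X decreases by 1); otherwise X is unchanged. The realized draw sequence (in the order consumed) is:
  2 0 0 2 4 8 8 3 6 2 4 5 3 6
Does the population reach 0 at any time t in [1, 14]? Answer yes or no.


t=0: X=1, d=2 → birth, X_1=2
t=1: X=2, d=0 → birth, X_2=3
t=2: X=3, d=0 → birth, X_3=4
t=3: X=4, d=2 → birth, X_4=5
t=4: X=5, d=4 → birth, X_5=6
t=5: X=6, d=8 → hold, X_6=6
t=6: X=6, d=8 → hold, X_7=6
t=7: X=6, d=3 → birth, X_8=7
t=8: X=7, d=6 → death, X_9=6
t=9: X=6, d=2 → birth, X_10=7
t=10: X=7, d=4 → birth, X_11=8
t=11: X=8, d=5 → death, X_12=7
t=12: X=7, d=3 → birth, X_13=8
t=13: X=8, d=6 → death, X_14=7

no


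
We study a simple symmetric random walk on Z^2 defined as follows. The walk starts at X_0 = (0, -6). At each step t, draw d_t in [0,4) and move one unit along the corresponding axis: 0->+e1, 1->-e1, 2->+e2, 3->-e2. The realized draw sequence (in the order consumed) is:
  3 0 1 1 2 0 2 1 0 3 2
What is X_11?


t=0: X=(0, -6), d=3 → -e2, X_1=(0, -7)
t=1: X=(0, -7), d=0 → +e1, X_2=(1, -7)
t=2: X=(1, -7), d=1 → -e1, X_3=(0, -7)
t=3: X=(0, -7), d=1 → -e1, X_4=(-1, -7)
t=4: X=(-1, -7), d=2 → +e2, X_5=(-1, -6)
t=5: X=(-1, -6), d=0 → +e1, X_6=(0, -6)
t=6: X=(0, -6), d=2 → +e2, X_7=(0, -5)
t=7: X=(0, -5), d=1 → -e1, X_8=(-1, -5)
t=8: X=(-1, -5), d=0 → +e1, X_9=(0, -5)
t=9: X=(0, -5), d=3 → -e2, X_10=(0, -6)
t=10: X=(0, -6), d=2 → +e2, X_11=(0, -5)

(0, -5)


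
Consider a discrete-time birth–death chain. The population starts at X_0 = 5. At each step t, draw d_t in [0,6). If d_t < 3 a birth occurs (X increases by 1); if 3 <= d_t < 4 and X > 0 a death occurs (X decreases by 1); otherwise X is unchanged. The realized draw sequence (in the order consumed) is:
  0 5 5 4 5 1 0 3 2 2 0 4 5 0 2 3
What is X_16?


11

t=0: X=5, d=0 → birth, X_1=6
t=1: X=6, d=5 → hold, X_2=6
t=2: X=6, d=5 → hold, X_3=6
t=3: X=6, d=4 → hold, X_4=6
t=4: X=6, d=5 → hold, X_5=6
t=5: X=6, d=1 → birth, X_6=7
t=6: X=7, d=0 → birth, X_7=8
t=7: X=8, d=3 → death, X_8=7
t=8: X=7, d=2 → birth, X_9=8
t=9: X=8, d=2 → birth, X_10=9
t=10: X=9, d=0 → birth, X_11=10
t=11: X=10, d=4 → hold, X_12=10
t=12: X=10, d=5 → hold, X_13=10
t=13: X=10, d=0 → birth, X_14=11
t=14: X=11, d=2 → birth, X_15=12
t=15: X=12, d=3 → death, X_16=11


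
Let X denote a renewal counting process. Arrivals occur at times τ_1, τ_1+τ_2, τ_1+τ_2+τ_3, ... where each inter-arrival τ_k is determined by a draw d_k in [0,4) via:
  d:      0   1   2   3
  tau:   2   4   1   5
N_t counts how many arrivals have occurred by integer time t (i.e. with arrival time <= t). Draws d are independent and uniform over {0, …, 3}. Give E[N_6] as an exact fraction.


7561/4096

Inter-arrival values over d=0..3: [2, 4, 1, 5]
Each d has probability 1/4, so the pmf of τ is: f(1) = 1/4, f(2) = 1/4, f(4) = 1/4, f(5) = 1/4
Renewal equation for m(n) = E[N_n]: condition on τ_1 = k (if k <= n, one arrival plus a fresh copy on the remaining n−k steps): m(n) = F(n) + Σ_{k<=n} f(k)·m(n−k), where F(n) = P(τ <= n) and m(0) = 0
m(1) = F(1) = 1/4
m(2) = F(2) + f(1)·m(1) = 1/2 + 1/4·1/4 = 9/16
m(3) = F(3) + f(1)·m(2) + f(2)·m(1) = 1/2 + 1/4·9/16 + 1/4·1/4 = 45/64
m(4) = F(4) + f(1)·m(3) + f(2)·m(2) = 3/4 + 1/4·45/64 + 1/4·9/16 = 273/256
m(5) = F(5) + f(1)·m(4) + f(2)·m(3) + f(4)·m(1) = 1 + 1/4·273/256 + 1/4·45/64 + 1/4·1/4 = 1541/1024
m(6) = F(6) + f(1)·m(5) + f(2)·m(4) + f(4)·m(2) + f(5)·m(1) = 1 + 1/4·1541/1024 + 1/4·273/256 + 1/4·9/16 + 1/4·1/4 = 7561/4096
E[N_6] = m(6) = 7561/4096


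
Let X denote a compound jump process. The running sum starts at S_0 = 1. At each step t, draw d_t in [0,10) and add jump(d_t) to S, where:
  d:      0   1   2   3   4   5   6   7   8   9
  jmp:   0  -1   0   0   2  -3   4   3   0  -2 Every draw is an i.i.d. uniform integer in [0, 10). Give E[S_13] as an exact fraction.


49/10

Outcome values over d=0..9: [0, -1, 0, 0, 2, -3, 4, 3, 0, -2]
Σy = 3, Σy² = 43, M = 10
μ = 3/10 = 3/10,  σ² = 43/10 − (3/10)² = 421/100
E[S_13] = 1 + 13·(3/10) = 49/10


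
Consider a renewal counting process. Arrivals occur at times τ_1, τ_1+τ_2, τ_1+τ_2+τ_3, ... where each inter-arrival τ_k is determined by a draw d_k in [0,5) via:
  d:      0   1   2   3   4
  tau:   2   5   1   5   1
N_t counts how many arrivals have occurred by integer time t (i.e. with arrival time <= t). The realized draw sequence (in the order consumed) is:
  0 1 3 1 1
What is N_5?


1

draw d_1=0: τ_1=2, arrival time A_1=2
draw d_2=1: τ_2=5, arrival time A_2=7
draw d_3=3: τ_3=5, arrival time A_3=12
draw d_4=1: τ_4=5, arrival time A_4=17
draw d_5=1: τ_5=5, arrival time A_5=22
N_t over t=0..5: 0:0 1:0 2:1 3:1 4:1 5:1


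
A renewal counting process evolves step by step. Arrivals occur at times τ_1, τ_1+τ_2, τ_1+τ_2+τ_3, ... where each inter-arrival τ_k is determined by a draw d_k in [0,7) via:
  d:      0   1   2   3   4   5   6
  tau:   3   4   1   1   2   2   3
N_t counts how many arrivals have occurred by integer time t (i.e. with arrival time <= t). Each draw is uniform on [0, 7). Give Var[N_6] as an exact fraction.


9682261504/13841287201

Inter-arrival values over d=0..6: [3, 4, 1, 1, 2, 2, 3]
Each d has probability 1/7, so the pmf of τ is: f(1) = 2/7, f(2) = 2/7, f(3) = 2/7, f(4) = 1/7
Let p_n(j) = P(N_n = j), with p_0 = [1]. Condition on τ_1: p_n(0) = P(τ > n), and for j >= 1, p_n(j) = Σ_{k<=n} f(k)·p_{n−k}(j−1)
p_1 = [5/7, 2/7]  (j = 0..1)
p_2 = [3/7, 24/49, 4/49]  (j = 0..2)
p_3 = [1/7, 30/49, 76/343, 8/343]  (j = 0..3)
p_4 = [0, 25/49, 136/343, 208/2401, 16/2401]  (j = 0..4)
p_5 = [0, 13/49, 172/343, 480/2401, 528/16807, 32/16807]  (j = 0..5)
p_6 = [0, 5/49, 160/343, 796/2401, 1488/16807, 1280/117649, 64/117649]  (j = 0..6)
E[N_6] = Σ j·p_6(j) = 287225/117649;  E[N_6²] = Σ j²·p_6(j) = 783521/117649
Var[N_6] = 783521/117649 − (287225/117649)² = 9682261504/13841287201


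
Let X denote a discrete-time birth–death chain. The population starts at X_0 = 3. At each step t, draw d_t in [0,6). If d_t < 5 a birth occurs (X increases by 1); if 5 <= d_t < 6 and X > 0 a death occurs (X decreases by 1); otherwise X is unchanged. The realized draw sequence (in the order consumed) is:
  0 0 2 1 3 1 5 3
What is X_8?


9

t=0: X=3, d=0 → birth, X_1=4
t=1: X=4, d=0 → birth, X_2=5
t=2: X=5, d=2 → birth, X_3=6
t=3: X=6, d=1 → birth, X_4=7
t=4: X=7, d=3 → birth, X_5=8
t=5: X=8, d=1 → birth, X_6=9
t=6: X=9, d=5 → death, X_7=8
t=7: X=8, d=3 → birth, X_8=9


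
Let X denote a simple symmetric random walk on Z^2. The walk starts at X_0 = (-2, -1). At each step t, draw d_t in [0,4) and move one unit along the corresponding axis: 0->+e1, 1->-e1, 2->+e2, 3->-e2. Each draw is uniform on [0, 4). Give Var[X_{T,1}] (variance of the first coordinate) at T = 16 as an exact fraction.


Outcome values over d=0..3: [1, -1, 0, 0]
Σy = 0, Σy² = 2, M = 4
μ = 0/4 = 0,  σ² = 2/4 − (0)² = 1/2
Independent increments: Var[X_16] = 16·σ² = 16·(1/2) = 8

8


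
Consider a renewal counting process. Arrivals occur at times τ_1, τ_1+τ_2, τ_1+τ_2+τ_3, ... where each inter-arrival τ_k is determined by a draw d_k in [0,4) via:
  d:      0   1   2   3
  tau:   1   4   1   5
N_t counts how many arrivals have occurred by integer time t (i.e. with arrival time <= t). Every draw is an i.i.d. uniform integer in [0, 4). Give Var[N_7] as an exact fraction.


23039/16384

Inter-arrival values over d=0..3: [1, 4, 1, 5]
Each d has probability 1/4, so the pmf of τ is: f(1) = 1/2, f(4) = 1/4, f(5) = 1/4
Let p_n(j) = P(N_n = j), with p_0 = [1]. Condition on τ_1: p_n(0) = P(τ > n), and for j >= 1, p_n(j) = Σ_{k<=n} f(k)·p_{n−k}(j−1)
p_1 = [1/2, 1/2]  (j = 0..1)
p_2 = [1/2, 1/4, 1/4]  (j = 0..2)
p_3 = [1/2, 1/4, 1/8, 1/8]  (j = 0..3)
p_4 = [1/4, 1/2, 1/8, 1/16, 1/16]  (j = 0..4)
p_5 = [0, 1/2, 3/8, 1/16, 1/32, 1/32]  (j = 0..5)
p_6 = [0, 1/4, 7/16, 1/4, 1/32, 1/64, 1/64]  (j = 0..6)
p_7 = [0, 1/4, 1/4, 5/16, 5/32, 1/64, 1/128, 1/128]  (j = 0..7)
E[N_7] = Σ j·p_7(j) = 319/128;  E[N_7²] = Σ j²·p_7(j) = 975/128
Var[N_7] = 975/128 − (319/128)² = 23039/16384


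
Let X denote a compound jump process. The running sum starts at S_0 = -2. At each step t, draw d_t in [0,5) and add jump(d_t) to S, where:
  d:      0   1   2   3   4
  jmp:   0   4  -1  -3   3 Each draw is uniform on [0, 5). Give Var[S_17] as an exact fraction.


2822/25

Outcome values over d=0..4: [0, 4, -1, -3, 3]
Σy = 3, Σy² = 35, M = 5
μ = 3/5 = 3/5,  σ² = 35/5 − (3/5)² = 166/25
Independent increments: Var[S_17] = 17·σ² = 17·(166/25) = 2822/25


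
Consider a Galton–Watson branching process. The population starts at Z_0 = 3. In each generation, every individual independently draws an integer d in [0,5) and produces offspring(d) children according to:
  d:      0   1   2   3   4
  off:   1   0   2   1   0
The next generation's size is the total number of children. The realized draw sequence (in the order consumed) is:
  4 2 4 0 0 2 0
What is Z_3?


3

gen 0: Z_0=3, draws=[4, 2, 4], offspring=[0, 2, 0], Z_1=2
gen 1: Z_1=2, draws=[0, 0], offspring=[1, 1], Z_2=2
gen 2: Z_2=2, draws=[2, 0], offspring=[2, 1], Z_3=3


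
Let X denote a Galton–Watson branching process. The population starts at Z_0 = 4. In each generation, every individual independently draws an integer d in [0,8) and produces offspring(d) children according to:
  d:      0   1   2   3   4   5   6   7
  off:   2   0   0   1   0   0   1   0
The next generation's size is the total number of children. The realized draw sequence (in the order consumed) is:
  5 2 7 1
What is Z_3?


gen 0: Z_0=4, draws=[5, 2, 7, 1], offspring=[0, 0, 0, 0], Z_1=0
gen 1: Z_1=0, draws=[], offspring=[], Z_2=0
gen 2: Z_2=0, draws=[], offspring=[], Z_3=0

0


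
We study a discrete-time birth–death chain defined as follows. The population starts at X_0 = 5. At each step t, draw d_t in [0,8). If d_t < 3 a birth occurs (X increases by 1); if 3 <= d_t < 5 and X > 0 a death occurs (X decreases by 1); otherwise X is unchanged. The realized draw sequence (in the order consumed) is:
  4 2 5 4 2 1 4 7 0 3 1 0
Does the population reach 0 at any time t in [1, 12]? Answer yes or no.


no

t=0: X=5, d=4 → death, X_1=4
t=1: X=4, d=2 → birth, X_2=5
t=2: X=5, d=5 → hold, X_3=5
t=3: X=5, d=4 → death, X_4=4
t=4: X=4, d=2 → birth, X_5=5
t=5: X=5, d=1 → birth, X_6=6
t=6: X=6, d=4 → death, X_7=5
t=7: X=5, d=7 → hold, X_8=5
t=8: X=5, d=0 → birth, X_9=6
t=9: X=6, d=3 → death, X_10=5
t=10: X=5, d=1 → birth, X_11=6
t=11: X=6, d=0 → birth, X_12=7


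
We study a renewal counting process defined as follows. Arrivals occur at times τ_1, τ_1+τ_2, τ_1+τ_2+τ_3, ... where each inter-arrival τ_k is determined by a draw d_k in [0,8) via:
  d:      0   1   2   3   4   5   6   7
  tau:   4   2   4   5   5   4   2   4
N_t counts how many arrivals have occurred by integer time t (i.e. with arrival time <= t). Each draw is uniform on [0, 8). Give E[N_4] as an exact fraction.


Inter-arrival values over d=0..7: [4, 2, 4, 5, 5, 4, 2, 4]
Each d has probability 1/8, so the pmf of τ is: f(2) = 1/4, f(4) = 1/2, f(5) = 1/4
Renewal equation for m(n) = E[N_n]: condition on τ_1 = k (if k <= n, one arrival plus a fresh copy on the remaining n−k steps): m(n) = F(n) + Σ_{k<=n} f(k)·m(n−k), where F(n) = P(τ <= n) and m(0) = 0
m(1) = F(1) = 0
m(2) = F(2) = 1/4
m(3) = F(3) = 1/4
m(4) = F(4) + f(2)·m(2) = 3/4 + 1/4·1/4 = 13/16
E[N_4] = m(4) = 13/16

13/16


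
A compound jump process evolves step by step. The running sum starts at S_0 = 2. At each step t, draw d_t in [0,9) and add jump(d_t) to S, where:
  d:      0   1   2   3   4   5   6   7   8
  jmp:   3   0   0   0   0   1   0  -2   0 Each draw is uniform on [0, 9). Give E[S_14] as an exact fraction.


46/9

Outcome values over d=0..8: [3, 0, 0, 0, 0, 1, 0, -2, 0]
Σy = 2, Σy² = 14, M = 9
μ = 2/9 = 2/9,  σ² = 14/9 − (2/9)² = 122/81
E[S_14] = 2 + 14·(2/9) = 46/9


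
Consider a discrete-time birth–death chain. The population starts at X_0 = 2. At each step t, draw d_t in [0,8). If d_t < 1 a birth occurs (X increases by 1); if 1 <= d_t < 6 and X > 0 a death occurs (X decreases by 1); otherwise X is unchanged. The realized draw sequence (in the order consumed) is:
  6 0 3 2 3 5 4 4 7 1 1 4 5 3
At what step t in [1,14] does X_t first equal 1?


t=0: X=2, d=6 → hold, X_1=2
t=1: X=2, d=0 → birth, X_2=3
t=2: X=3, d=3 → death, X_3=2
t=3: X=2, d=2 → death, X_4=1
t=4: X=1, d=3 → death, X_5=0
t=5: X=0, d=5 → hold, X_6=0
t=6: X=0, d=4 → hold, X_7=0
t=7: X=0, d=4 → hold, X_8=0
t=8: X=0, d=7 → hold, X_9=0
t=9: X=0, d=1 → hold, X_10=0
t=10: X=0, d=1 → hold, X_11=0
t=11: X=0, d=4 → hold, X_12=0
t=12: X=0, d=5 → hold, X_13=0
t=13: X=0, d=3 → hold, X_14=0

4
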